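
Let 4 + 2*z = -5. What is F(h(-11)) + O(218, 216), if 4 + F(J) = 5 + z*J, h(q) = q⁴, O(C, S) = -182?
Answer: -132131/2 ≈ -66066.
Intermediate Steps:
z = -9/2 (z = -2 + (½)*(-5) = -2 - 5/2 = -9/2 ≈ -4.5000)
F(J) = 1 - 9*J/2 (F(J) = -4 + (5 - 9*J/2) = 1 - 9*J/2)
F(h(-11)) + O(218, 216) = (1 - 9/2*(-11)⁴) - 182 = (1 - 9/2*14641) - 182 = (1 - 131769/2) - 182 = -131767/2 - 182 = -132131/2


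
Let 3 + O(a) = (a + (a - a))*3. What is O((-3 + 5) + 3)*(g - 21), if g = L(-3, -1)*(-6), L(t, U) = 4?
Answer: -540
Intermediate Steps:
O(a) = -3 + 3*a (O(a) = -3 + (a + (a - a))*3 = -3 + (a + 0)*3 = -3 + a*3 = -3 + 3*a)
g = -24 (g = 4*(-6) = -24)
O((-3 + 5) + 3)*(g - 21) = (-3 + 3*((-3 + 5) + 3))*(-24 - 21) = (-3 + 3*(2 + 3))*(-45) = (-3 + 3*5)*(-45) = (-3 + 15)*(-45) = 12*(-45) = -540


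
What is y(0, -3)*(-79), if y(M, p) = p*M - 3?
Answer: 237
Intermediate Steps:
y(M, p) = -3 + M*p (y(M, p) = M*p - 3 = -3 + M*p)
y(0, -3)*(-79) = (-3 + 0*(-3))*(-79) = (-3 + 0)*(-79) = -3*(-79) = 237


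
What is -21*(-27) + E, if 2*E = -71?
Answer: 1063/2 ≈ 531.50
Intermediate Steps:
E = -71/2 (E = (½)*(-71) = -71/2 ≈ -35.500)
-21*(-27) + E = -21*(-27) - 71/2 = 567 - 71/2 = 1063/2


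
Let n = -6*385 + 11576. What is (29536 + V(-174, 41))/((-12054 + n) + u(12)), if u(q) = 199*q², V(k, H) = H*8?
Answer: 7466/6467 ≈ 1.1545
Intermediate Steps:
n = 9266 (n = -2310 + 11576 = 9266)
V(k, H) = 8*H
(29536 + V(-174, 41))/((-12054 + n) + u(12)) = (29536 + 8*41)/((-12054 + 9266) + 199*12²) = (29536 + 328)/(-2788 + 199*144) = 29864/(-2788 + 28656) = 29864/25868 = 29864*(1/25868) = 7466/6467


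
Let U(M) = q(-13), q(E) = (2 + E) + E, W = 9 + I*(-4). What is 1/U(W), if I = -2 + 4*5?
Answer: -1/24 ≈ -0.041667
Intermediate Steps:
I = 18 (I = -2 + 20 = 18)
W = -63 (W = 9 + 18*(-4) = 9 - 72 = -63)
q(E) = 2 + 2*E
U(M) = -24 (U(M) = 2 + 2*(-13) = 2 - 26 = -24)
1/U(W) = 1/(-24) = -1/24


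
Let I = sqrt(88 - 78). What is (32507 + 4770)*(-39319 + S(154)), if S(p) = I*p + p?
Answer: -1459953705 + 5740658*sqrt(10) ≈ -1.4418e+9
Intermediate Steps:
I = sqrt(10) ≈ 3.1623
S(p) = p + p*sqrt(10) (S(p) = sqrt(10)*p + p = p*sqrt(10) + p = p + p*sqrt(10))
(32507 + 4770)*(-39319 + S(154)) = (32507 + 4770)*(-39319 + 154*(1 + sqrt(10))) = 37277*(-39319 + (154 + 154*sqrt(10))) = 37277*(-39165 + 154*sqrt(10)) = -1459953705 + 5740658*sqrt(10)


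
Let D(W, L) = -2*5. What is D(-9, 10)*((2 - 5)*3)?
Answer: 90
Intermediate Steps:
D(W, L) = -10
D(-9, 10)*((2 - 5)*3) = -10*(2 - 5)*3 = -(-30)*3 = -10*(-9) = 90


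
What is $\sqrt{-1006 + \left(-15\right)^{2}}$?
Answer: $i \sqrt{781} \approx 27.946 i$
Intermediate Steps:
$\sqrt{-1006 + \left(-15\right)^{2}} = \sqrt{-1006 + 225} = \sqrt{-781} = i \sqrt{781}$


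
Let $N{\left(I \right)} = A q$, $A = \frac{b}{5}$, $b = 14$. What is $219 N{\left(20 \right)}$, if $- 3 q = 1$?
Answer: $- \frac{1022}{5} \approx -204.4$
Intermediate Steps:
$q = - \frac{1}{3}$ ($q = \left(- \frac{1}{3}\right) 1 = - \frac{1}{3} \approx -0.33333$)
$A = \frac{14}{5} \approx 2.8$
$N{\left(I \right)} = - \frac{14}{15}$ ($N{\left(I \right)} = \frac{14}{5} \left(- \frac{1}{3}\right) = - \frac{14}{15}$)
$219 N{\left(20 \right)} = 219 \left(- \frac{14}{15}\right) = - \frac{1022}{5}$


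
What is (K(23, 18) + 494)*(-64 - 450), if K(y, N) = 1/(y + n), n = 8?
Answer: -7871910/31 ≈ -2.5393e+5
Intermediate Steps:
K(y, N) = 1/(8 + y) (K(y, N) = 1/(y + 8) = 1/(8 + y))
(K(23, 18) + 494)*(-64 - 450) = (1/(8 + 23) + 494)*(-64 - 450) = (1/31 + 494)*(-514) = (15315/31)*(-514) = -7871910/31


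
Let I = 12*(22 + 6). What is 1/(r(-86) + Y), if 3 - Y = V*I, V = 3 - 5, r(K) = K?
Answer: 1/589 ≈ 0.0016978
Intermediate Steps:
V = -2
I = 336 (I = 12*28 = 336)
Y = 675 (Y = 3 - (-2)*336 = 3 - 1*(-672) = 3 + 672 = 675)
1/(r(-86) + Y) = 1/(-86 + 675) = 1/589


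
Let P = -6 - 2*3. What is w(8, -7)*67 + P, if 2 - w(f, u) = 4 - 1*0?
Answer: -146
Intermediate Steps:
w(f, u) = -2 (w(f, u) = 2 - (4 - 1*0) = 2 - (4 + 0) = 2 - 1*4 = 2 - 4 = -2)
P = -12 (P = -6 - 6 = -12)
w(8, -7)*67 + P = -2*67 - 12 = -134 - 12 = -146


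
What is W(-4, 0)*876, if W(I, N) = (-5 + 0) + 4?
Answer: -876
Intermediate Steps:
W(I, N) = -1 (W(I, N) = -5 + 4 = -1)
W(-4, 0)*876 = -1*876 = -876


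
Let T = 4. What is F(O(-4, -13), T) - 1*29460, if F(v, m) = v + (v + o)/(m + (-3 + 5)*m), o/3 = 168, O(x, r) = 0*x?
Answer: -29418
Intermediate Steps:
O(x, r) = 0
o = 504 (o = 3*168 = 504)
F(v, m) = v + (504 + v)/(3*m) (F(v, m) = v + (v + 504)/(m + (-3 + 5)*m) = v + (504 + v)/(m + 2*m) = v + (504 + v)/((3*m)) = v + (504 + v)*(1/(3*m)) = v + (504 + v)/(3*m))
F(O(-4, -13), T) - 1*29460 = (168 + (⅓)*0 + 4*0)/4 - 1*29460 = (168 + 0 + 0)/4 - 29460 = (¼)*168 - 29460 = 42 - 29460 = -29418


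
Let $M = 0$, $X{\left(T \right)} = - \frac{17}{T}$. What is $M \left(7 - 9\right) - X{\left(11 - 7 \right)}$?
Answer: $\frac{17}{4} \approx 4.25$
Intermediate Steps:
$M \left(7 - 9\right) - X{\left(11 - 7 \right)} = 0 \left(7 - 9\right) - - \frac{17}{11 - 7} = 0 \left(-2\right) - - \frac{17}{4} = 0 - \left(-17\right) \frac{1}{4} = 0 - - \frac{17}{4} = 0 + \frac{17}{4} = \frac{17}{4}$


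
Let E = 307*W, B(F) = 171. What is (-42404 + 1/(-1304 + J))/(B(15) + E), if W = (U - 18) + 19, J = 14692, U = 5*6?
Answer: -567704751/129702944 ≈ -4.3770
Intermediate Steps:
U = 30
W = 31 (W = (30 - 18) + 19 = 12 + 19 = 31)
E = 9517 (E = 307*31 = 9517)
(-42404 + 1/(-1304 + J))/(B(15) + E) = (-42404 + 1/(-1304 + 14692))/(171 + 9517) = (-42404 + 1/13388)/9688 = (-42404 + 1/13388)*(1/9688) = -567704751/13388*1/9688 = -567704751/129702944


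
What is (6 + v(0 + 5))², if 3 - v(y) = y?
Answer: 16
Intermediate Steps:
v(y) = 3 - y
(6 + v(0 + 5))² = (6 + (3 - (0 + 5)))² = (6 + (3 - 1*5))² = (6 + (3 - 5))² = (6 - 2)² = 4² = 16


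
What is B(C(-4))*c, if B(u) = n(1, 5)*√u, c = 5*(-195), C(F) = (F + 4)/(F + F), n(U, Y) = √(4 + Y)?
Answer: 0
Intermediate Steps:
C(F) = (4 + F)/(2*F) (C(F) = (4 + F)/((2*F)) = (4 + F)*(1/(2*F)) = (4 + F)/(2*F))
c = -975
B(u) = 3*√u (B(u) = √(4 + 5)*√u = √9*√u = 3*√u)
B(C(-4))*c = (3*√((½)*(4 - 4)/(-4)))*(-975) = (3*√((½)*(-¼)*0))*(-975) = (3*√0)*(-975) = (3*0)*(-975) = 0*(-975) = 0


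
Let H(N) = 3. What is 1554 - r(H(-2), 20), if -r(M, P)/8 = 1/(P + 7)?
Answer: 41966/27 ≈ 1554.3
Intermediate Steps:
r(M, P) = -8/(7 + P) (r(M, P) = -8/(P + 7) = -8/(7 + P))
1554 - r(H(-2), 20) = 1554 - (-8)/(7 + 20) = 1554 - (-8)/27 = 1554 - 1*(-8/27) = 1554 + 8/27 = 41966/27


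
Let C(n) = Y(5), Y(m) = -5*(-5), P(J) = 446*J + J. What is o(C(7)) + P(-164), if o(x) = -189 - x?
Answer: -73522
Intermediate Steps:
P(J) = 447*J
Y(m) = 25
C(n) = 25
o(C(7)) + P(-164) = (-189 - 1*25) + 447*(-164) = (-189 - 25) - 73308 = -214 - 73308 = -73522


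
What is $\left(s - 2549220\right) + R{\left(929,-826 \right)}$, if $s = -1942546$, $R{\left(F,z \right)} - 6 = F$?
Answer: $-4490831$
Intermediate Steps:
$R{\left(F,z \right)} = 6 + F$
$\left(s - 2549220\right) + R{\left(929,-826 \right)} = \left(-1942546 - 2549220\right) + \left(6 + 929\right) = -4491766 + 935 = -4490831$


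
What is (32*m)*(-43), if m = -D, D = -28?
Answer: -38528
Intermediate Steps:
m = 28 (m = -1*(-28) = 28)
(32*m)*(-43) = (32*28)*(-43) = 896*(-43) = -38528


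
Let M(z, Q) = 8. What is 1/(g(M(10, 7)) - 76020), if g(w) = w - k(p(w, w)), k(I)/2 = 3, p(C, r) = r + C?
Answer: -1/76018 ≈ -1.3155e-5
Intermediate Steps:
p(C, r) = C + r
k(I) = 6 (k(I) = 2*3 = 6)
g(w) = -6 + w (g(w) = w - 1*6 = w - 6 = -6 + w)
1/(g(M(10, 7)) - 76020) = 1/((-6 + 8) - 76020) = 1/(2 - 76020) = 1/(-76018) = -1/76018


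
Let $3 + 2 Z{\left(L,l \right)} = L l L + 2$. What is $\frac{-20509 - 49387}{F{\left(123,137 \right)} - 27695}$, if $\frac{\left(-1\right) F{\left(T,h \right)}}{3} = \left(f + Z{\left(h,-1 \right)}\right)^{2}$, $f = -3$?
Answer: $\frac{69896}{264431327} \approx 0.00026433$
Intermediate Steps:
$Z{\left(L,l \right)} = - \frac{1}{2} + \frac{l L^{2}}{2}$ ($Z{\left(L,l \right)} = - \frac{3}{2} + \frac{L l L + 2}{2} = - \frac{3}{2} + \frac{l L^{2} + 2}{2} = - \frac{3}{2} + \frac{2 + l L^{2}}{2} = - \frac{3}{2} + \left(1 + \frac{l L^{2}}{2}\right) = - \frac{1}{2} + \frac{l L^{2}}{2}$)
$F{\left(T,h \right)} = - 3 \left(- \frac{7}{2} - \frac{h^{2}}{2}\right)^{2}$ ($F{\left(T,h \right)} = - 3 \left(-3 + \left(- \frac{1}{2} + \frac{1}{2} \left(-1\right) h^{2}\right)\right)^{2} = - 3 \left(-3 - \left(\frac{1}{2} + \frac{h^{2}}{2}\right)\right)^{2} = - 3 \left(- \frac{7}{2} - \frac{h^{2}}{2}\right)^{2}$)
$\frac{-20509 - 49387}{F{\left(123,137 \right)} - 27695} = \frac{-20509 - 49387}{- \frac{3 \left(7 + 137^{2}\right)^{2}}{4} - 27695} = - \frac{69896}{- \frac{3 \left(7 + 18769\right)^{2}}{4} - 27695} = - \frac{69896}{- \frac{3 \cdot 18776^{2}}{4} - 27695} = - \frac{69896}{\left(- \frac{3}{4}\right) 352538176 - 27695} = - \frac{69896}{-264403632 - 27695} = - \frac{69896}{-264431327} = \left(-69896\right) \left(- \frac{1}{264431327}\right) = \frac{69896}{264431327}$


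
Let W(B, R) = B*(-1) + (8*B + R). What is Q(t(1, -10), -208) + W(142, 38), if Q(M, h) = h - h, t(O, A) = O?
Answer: 1032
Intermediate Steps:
W(B, R) = R + 7*B (W(B, R) = -B + (R + 8*B) = R + 7*B)
Q(M, h) = 0
Q(t(1, -10), -208) + W(142, 38) = 0 + (38 + 7*142) = 0 + (38 + 994) = 0 + 1032 = 1032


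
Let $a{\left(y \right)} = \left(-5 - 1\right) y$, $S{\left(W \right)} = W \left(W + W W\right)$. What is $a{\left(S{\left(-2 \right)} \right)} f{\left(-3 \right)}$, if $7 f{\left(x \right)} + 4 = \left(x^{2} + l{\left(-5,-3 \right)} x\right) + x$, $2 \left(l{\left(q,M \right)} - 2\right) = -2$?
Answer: $- \frac{24}{7} \approx -3.4286$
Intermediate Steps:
$l{\left(q,M \right)} = 1$ ($l{\left(q,M \right)} = 2 + \frac{1}{2} \left(-2\right) = 2 - 1 = 1$)
$S{\left(W \right)} = W \left(W + W^{2}\right)$
$f{\left(x \right)} = - \frac{4}{7} + \frac{x^{2}}{7} + \frac{2 x}{7}$ ($f{\left(x \right)} = - \frac{4}{7} + \frac{\left(x^{2} + 1 x\right) + x}{7} = - \frac{4}{7} + \frac{\left(x^{2} + x\right) + x}{7} = - \frac{4}{7} + \frac{\left(x + x^{2}\right) + x}{7} = - \frac{4}{7} + \frac{x^{2} + 2 x}{7} = - \frac{4}{7} + \left(\frac{x^{2}}{7} + \frac{2 x}{7}\right) = - \frac{4}{7} + \frac{x^{2}}{7} + \frac{2 x}{7}$)
$a{\left(y \right)} = - 6 y$
$a{\left(S{\left(-2 \right)} \right)} f{\left(-3 \right)} = - 6 \left(-2\right)^{2} \left(1 - 2\right) \left(- \frac{4}{7} + \frac{\left(-3\right)^{2}}{7} + \frac{2}{7} \left(-3\right)\right) = - 6 \cdot 4 \left(-1\right) \left(- \frac{4}{7} + \frac{1}{7} \cdot 9 - \frac{6}{7}\right) = \left(-6\right) \left(-4\right) \left(- \frac{4}{7} + \frac{9}{7} - \frac{6}{7}\right) = 24 \left(- \frac{1}{7}\right) = - \frac{24}{7}$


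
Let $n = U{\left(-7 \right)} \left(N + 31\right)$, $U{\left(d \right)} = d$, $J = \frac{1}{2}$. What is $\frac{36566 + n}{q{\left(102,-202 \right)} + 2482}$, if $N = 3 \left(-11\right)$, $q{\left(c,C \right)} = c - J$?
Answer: $\frac{73160}{5167} \approx 14.159$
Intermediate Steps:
$J = \frac{1}{2} \approx 0.5$
$q{\left(c,C \right)} = - \frac{1}{2} + c$ ($q{\left(c,C \right)} = c - \frac{1}{2} = - \frac{1}{2} + c$)
$N = -33$
$n = 14$ ($n = - 7 \left(-33 + 31\right) = \left(-7\right) \left(-2\right) = 14$)
$\frac{36566 + n}{q{\left(102,-202 \right)} + 2482} = \frac{36566 + 14}{\left(- \frac{1}{2} + 102\right) + 2482} = \frac{36580}{\frac{203}{2} + 2482} = \frac{36580}{\frac{5167}{2}} = 36580 \cdot \frac{2}{5167} = \frac{73160}{5167}$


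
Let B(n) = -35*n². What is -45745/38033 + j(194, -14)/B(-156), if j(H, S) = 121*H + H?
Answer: -9965981561/8098747020 ≈ -1.2306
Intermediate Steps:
j(H, S) = 122*H
-45745/38033 + j(194, -14)/B(-156) = -45745/38033 + (122*194)/((-35*(-156)²)) = -45745*1/38033 + 23668/((-35*24336)) = -45745/38033 + 23668/(-851760) = -45745/38033 + 23668*(-1/851760) = -45745/38033 - 5917/212940 = -9965981561/8098747020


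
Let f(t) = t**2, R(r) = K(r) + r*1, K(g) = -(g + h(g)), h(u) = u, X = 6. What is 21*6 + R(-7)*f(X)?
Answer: 378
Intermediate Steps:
K(g) = -2*g (K(g) = -(g + g) = -2*g)
R(r) = -r (R(r) = -2*r + r*1 = -2*r + r = -r)
21*6 + R(-7)*f(X) = 21*6 - 1*(-7)*6**2 = 126 + 7*36 = 126 + 252 = 378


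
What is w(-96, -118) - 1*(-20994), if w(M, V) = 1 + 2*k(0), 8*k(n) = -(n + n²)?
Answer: 20995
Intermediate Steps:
k(n) = -n/8 - n²/8 (k(n) = (-(n + n²))/8 = (-n - n²)/8 = -n/8 - n²/8)
w(M, V) = 1 (w(M, V) = 1 + 2*(-⅛*0*(1 + 0)) = 1 + 2*(-⅛*0*1) = 1 + 2*0 = 1 + 0 = 1)
w(-96, -118) - 1*(-20994) = 1 - 1*(-20994) = 1 + 20994 = 20995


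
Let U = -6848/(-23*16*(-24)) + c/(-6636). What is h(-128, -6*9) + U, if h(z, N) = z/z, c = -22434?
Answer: 137567/38157 ≈ 3.6053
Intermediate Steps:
U = 99410/38157 (U = -6848/(-23*16*(-24)) - 22434/(-6636) = -6848/((-368*(-24))) - 22434*(-1/6636) = -6848/8832 + 3739/1106 = -6848*1/8832 + 3739/1106 = -107/138 + 3739/1106 = 99410/38157 ≈ 2.6053)
h(z, N) = 1
h(-128, -6*9) + U = 1 + 99410/38157 = 137567/38157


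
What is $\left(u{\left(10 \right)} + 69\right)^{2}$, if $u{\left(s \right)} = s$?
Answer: $6241$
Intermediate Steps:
$\left(u{\left(10 \right)} + 69\right)^{2} = \left(10 + 69\right)^{2} = 79^{2} = 6241$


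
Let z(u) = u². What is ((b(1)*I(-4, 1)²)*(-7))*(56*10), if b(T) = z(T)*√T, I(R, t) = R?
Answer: -62720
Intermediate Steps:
b(T) = T^(5/2) (b(T) = T²*√T = T^(5/2))
((b(1)*I(-4, 1)²)*(-7))*(56*10) = ((1^(5/2)*(-4)²)*(-7))*(56*10) = ((1*16)*(-7))*560 = (16*(-7))*560 = -112*560 = -62720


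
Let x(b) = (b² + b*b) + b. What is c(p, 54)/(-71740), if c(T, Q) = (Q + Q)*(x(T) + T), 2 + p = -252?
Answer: -3470148/17935 ≈ -193.48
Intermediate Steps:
p = -254 (p = -2 - 252 = -254)
x(b) = b + 2*b² (x(b) = (b² + b²) + b = 2*b² + b = b + 2*b²)
c(T, Q) = 2*Q*(T + T*(1 + 2*T)) (c(T, Q) = (Q + Q)*(T*(1 + 2*T) + T) = (2*Q)*(T + T*(1 + 2*T)) = 2*Q*(T + T*(1 + 2*T)))
c(p, 54)/(-71740) = (4*54*(-254)*(1 - 254))/(-71740) = (4*54*(-254)*(-253))*(-1/71740) = 13880592*(-1/71740) = -3470148/17935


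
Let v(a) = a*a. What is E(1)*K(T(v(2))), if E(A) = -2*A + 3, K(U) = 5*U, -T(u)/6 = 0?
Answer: 0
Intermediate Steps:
v(a) = a²
T(u) = 0 (T(u) = -6*0 = 0)
E(A) = 3 - 2*A
E(1)*K(T(v(2))) = (3 - 2*1)*(5*0) = (3 - 2)*0 = 1*0 = 0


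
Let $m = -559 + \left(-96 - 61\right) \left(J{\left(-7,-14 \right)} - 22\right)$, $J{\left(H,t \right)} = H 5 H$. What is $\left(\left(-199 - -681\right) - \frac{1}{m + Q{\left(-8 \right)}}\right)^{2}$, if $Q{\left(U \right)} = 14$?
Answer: $\frac{293710804068049}{1264229136} \approx 2.3232 \cdot 10^{5}$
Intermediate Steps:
$J{\left(H,t \right)} = 5 H^{2}$ ($J{\left(H,t \right)} = 5 H H = 5 H^{2}$)
$m = -35570$ ($m = -559 + \left(-96 - 61\right) \left(5 \left(-7\right)^{2} - 22\right) = -559 - 157 \left(5 \cdot 49 - 22\right) = -559 - 157 \left(245 - 22\right) = -559 - 35011 = -35570$)
$\left(\left(-199 - -681\right) - \frac{1}{m + Q{\left(-8 \right)}}\right)^{2} = \left(\left(-199 - -681\right) - \frac{1}{-35570 + 14}\right)^{2} = \left(\left(-199 + 681\right) - \frac{1}{-35556}\right)^{2} = \left(482 - - \frac{1}{35556}\right)^{2} = \left(482 + \frac{1}{35556}\right)^{2} = \left(\frac{17137993}{35556}\right)^{2} = \frac{293710804068049}{1264229136}$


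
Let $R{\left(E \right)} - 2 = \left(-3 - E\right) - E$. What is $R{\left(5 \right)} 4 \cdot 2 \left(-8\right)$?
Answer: $704$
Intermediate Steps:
$R{\left(E \right)} = -1 - 2 E$ ($R{\left(E \right)} = 2 - \left(3 + 2 E\right) = -1 - 2 E$)
$R{\left(5 \right)} 4 \cdot 2 \left(-8\right) = \left(-1 - 10\right) 4 \cdot 2 \left(-8\right) = \left(-1 - 10\right) 8 \left(-8\right) = \left(-11\right) 8 \left(-8\right) = \left(-88\right) \left(-8\right) = 704$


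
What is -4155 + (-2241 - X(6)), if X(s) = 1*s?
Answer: -6402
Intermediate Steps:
X(s) = s
-4155 + (-2241 - X(6)) = -4155 + (-2241 - 1*6) = -4155 + (-2241 - 6) = -4155 - 2247 = -6402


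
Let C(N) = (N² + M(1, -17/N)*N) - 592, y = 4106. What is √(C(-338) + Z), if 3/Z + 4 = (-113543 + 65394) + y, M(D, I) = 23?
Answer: √205417953160361/44047 ≈ 325.39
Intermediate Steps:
C(N) = -592 + N² + 23*N (C(N) = (N² + 23*N) - 592 = -592 + N² + 23*N)
Z = -3/44047 (Z = 3/(-4 + ((-113543 + 65394) + 4106)) = 3/(-4 + (-48149 + 4106)) = 3/(-4 - 44043) = 3/(-44047) = 3*(-1/44047) = -3/44047 ≈ -6.8109e-5)
√(C(-338) + Z) = √((-592 + (-338)² + 23*(-338)) - 3/44047) = √((-592 + 114244 - 7774) - 3/44047) = √(105878 - 3/44047) = √(4663608263/44047) = √205417953160361/44047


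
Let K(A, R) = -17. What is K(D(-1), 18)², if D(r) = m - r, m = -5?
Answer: 289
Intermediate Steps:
D(r) = -5 - r
K(D(-1), 18)² = (-17)² = 289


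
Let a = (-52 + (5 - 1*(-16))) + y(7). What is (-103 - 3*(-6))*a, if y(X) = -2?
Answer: 2805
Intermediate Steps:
a = -33 (a = (-52 + (5 - 1*(-16))) - 2 = (-52 + (5 + 16)) - 2 = (-52 + 21) - 2 = -31 - 2 = -33)
(-103 - 3*(-6))*a = (-103 - 3*(-6))*(-33) = (-103 + 18)*(-33) = -85*(-33) = 2805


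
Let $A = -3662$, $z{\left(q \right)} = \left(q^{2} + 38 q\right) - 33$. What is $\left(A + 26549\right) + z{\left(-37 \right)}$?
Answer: $22817$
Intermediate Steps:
$z{\left(q \right)} = -33 + q^{2} + 38 q$
$\left(A + 26549\right) + z{\left(-37 \right)} = \left(-3662 + 26549\right) + \left(-33 + \left(-37\right)^{2} + 38 \left(-37\right)\right) = 22887 - 70 = 22817$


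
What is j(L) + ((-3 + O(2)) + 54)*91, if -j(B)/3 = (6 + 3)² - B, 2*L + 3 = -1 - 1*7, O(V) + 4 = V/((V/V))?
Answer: 8399/2 ≈ 4199.5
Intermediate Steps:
O(V) = -4 + V (O(V) = -4 + V/((V/V)) = -4 + V/1 = -4 + V*1 = -4 + V)
L = -11/2 (L = -3/2 + (-1 - 1*7)/2 = -3/2 + (-1 - 7)/2 = -3/2 + (½)*(-8) = -3/2 - 4 = -11/2 ≈ -5.5000)
j(B) = -243 + 3*B (j(B) = -3*((6 + 3)² - B) = -3*(9² - B) = -3*(81 - B) = -243 + 3*B)
j(L) + ((-3 + O(2)) + 54)*91 = (-243 + 3*(-11/2)) + ((-3 + (-4 + 2)) + 54)*91 = (-243 - 33/2) + ((-3 - 2) + 54)*91 = -519/2 + (-5 + 54)*91 = -519/2 + 49*91 = -519/2 + 4459 = 8399/2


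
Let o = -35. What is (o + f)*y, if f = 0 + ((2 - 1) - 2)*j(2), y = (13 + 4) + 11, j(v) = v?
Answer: -1036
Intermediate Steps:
y = 28 (y = 17 + 11 = 28)
f = -2 (f = 0 + ((2 - 1) - 2)*2 = 0 + (1 - 2)*2 = 0 - 1*2 = 0 - 2 = -2)
(o + f)*y = (-35 - 2)*28 = -37*28 = -1036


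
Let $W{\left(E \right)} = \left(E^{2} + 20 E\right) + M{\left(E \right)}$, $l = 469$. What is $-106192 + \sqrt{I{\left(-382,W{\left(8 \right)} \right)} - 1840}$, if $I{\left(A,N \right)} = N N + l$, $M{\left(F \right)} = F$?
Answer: $-106192 + \sqrt{52453} \approx -1.0596 \cdot 10^{5}$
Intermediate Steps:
$W{\left(E \right)} = E^{2} + 21 E$ ($W{\left(E \right)} = \left(E^{2} + 20 E\right) + E = E^{2} + 21 E$)
$I{\left(A,N \right)} = 469 + N^{2}$ ($I{\left(A,N \right)} = N N + 469 = N^{2} + 469 = 469 + N^{2}$)
$-106192 + \sqrt{I{\left(-382,W{\left(8 \right)} \right)} - 1840} = -106192 + \sqrt{\left(469 + \left(8 \left(21 + 8\right)\right)^{2}\right) - 1840} = -106192 + \sqrt{\left(469 + \left(8 \cdot 29\right)^{2}\right) - 1840} = -106192 + \sqrt{\left(469 + 232^{2}\right) - 1840} = -106192 + \sqrt{\left(469 + 53824\right) - 1840} = -106192 + \sqrt{54293 - 1840} = -106192 + \sqrt{52453}$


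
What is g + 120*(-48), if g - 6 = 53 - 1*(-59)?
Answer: -5642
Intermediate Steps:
g = 118 (g = 6 + (53 - 1*(-59)) = 6 + (53 + 59) = 6 + 112 = 118)
g + 120*(-48) = 118 + 120*(-48) = 118 - 5760 = -5642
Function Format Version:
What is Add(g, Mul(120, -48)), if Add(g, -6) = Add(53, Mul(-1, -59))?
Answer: -5642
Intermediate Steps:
g = 118 (g = Add(6, Add(53, Mul(-1, -59))) = Add(6, Add(53, 59)) = Add(6, 112) = 118)
Add(g, Mul(120, -48)) = Add(118, Mul(120, -48)) = Add(118, -5760) = -5642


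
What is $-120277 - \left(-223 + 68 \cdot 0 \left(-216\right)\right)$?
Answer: $-120054$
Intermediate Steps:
$-120277 - \left(-223 + 68 \cdot 0 \left(-216\right)\right) = -120277 - \left(-223 + 0 \left(-216\right)\right) = -120277 - \left(-223 + 0\right) = -120277 - -223 = -120277 + 223 = -120054$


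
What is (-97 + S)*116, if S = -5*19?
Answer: -22272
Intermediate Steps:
S = -95
(-97 + S)*116 = (-97 - 95)*116 = -192*116 = -22272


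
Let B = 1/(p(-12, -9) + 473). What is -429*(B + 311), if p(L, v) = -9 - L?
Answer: -63507873/476 ≈ -1.3342e+5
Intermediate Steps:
B = 1/476 (B = 1/((-9 - 1*(-12)) + 473) = 1/((-9 + 12) + 473) = 1/(3 + 473) = 1/476 ≈ 0.0021008)
-429*(B + 311) = -429*(1/476 + 311) = -429*148037/476 = -63507873/476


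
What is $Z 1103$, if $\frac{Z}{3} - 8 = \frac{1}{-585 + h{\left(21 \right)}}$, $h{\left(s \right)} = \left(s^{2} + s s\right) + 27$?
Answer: $\frac{2860079}{108} \approx 26482.0$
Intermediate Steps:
$h{\left(s \right)} = 27 + 2 s^{2}$ ($h{\left(s \right)} = \left(s^{2} + s^{2}\right) + 27 = 2 s^{2} + 27 = 27 + 2 s^{2}$)
$Z = \frac{2593}{108}$ ($Z = 24 + \frac{3}{-585 + \left(27 + 2 \cdot 21^{2}\right)} = 24 + \frac{3}{-585 + \left(27 + 2 \cdot 441\right)} = 24 + \frac{3}{-585 + \left(27 + 882\right)} = 24 + \frac{3}{-585 + 909} = 24 + \frac{3}{324} = 24 + 3 \cdot \frac{1}{324} = 24 + \frac{1}{108} = \frac{2593}{108} \approx 24.009$)
$Z 1103 = \frac{2593}{108} \cdot 1103 = \frac{2860079}{108}$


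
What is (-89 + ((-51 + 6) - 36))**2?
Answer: 28900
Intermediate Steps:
(-89 + ((-51 + 6) - 36))**2 = (-89 + (-45 - 36))**2 = (-89 - 81)**2 = (-170)**2 = 28900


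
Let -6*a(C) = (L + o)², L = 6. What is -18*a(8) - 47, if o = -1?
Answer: 28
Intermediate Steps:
a(C) = -25/6 (a(C) = -(6 - 1)²/6 = -⅙*5² = -⅙*25 = -25/6)
-18*a(8) - 47 = -18*(-25/6) - 47 = 75 - 47 = 28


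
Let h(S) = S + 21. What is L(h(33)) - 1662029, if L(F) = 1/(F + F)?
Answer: -179499131/108 ≈ -1.6620e+6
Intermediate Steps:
h(S) = 21 + S
L(F) = 1/(2*F)
L(h(33)) - 1662029 = 1/(2*(21 + 33)) - 1662029 = (½)/54 - 1662029 = (½)*(1/54) - 1662029 = 1/108 - 1662029 = -179499131/108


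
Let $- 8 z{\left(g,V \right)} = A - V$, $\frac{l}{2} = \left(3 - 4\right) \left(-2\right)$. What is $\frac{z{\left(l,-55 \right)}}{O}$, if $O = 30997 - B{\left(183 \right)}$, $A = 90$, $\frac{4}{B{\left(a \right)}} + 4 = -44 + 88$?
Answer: $- \frac{725}{1239876} \approx -0.00058474$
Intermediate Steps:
$B{\left(a \right)} = \frac{1}{10}$ ($B{\left(a \right)} = \frac{4}{-4 + \left(-44 + 88\right)} = \frac{4}{-4 + 44} = \frac{4}{40} = 4 \cdot \frac{1}{40} = \frac{1}{10}$)
$l = 4$ ($l = 2 \left(3 - 4\right) \left(-2\right) = 2 \left(\left(-1\right) \left(-2\right)\right) = 2 \cdot 2 = 4$)
$O = \frac{309969}{10}$ ($O = 30997 - \frac{1}{10} = \frac{309969}{10} \approx 30997.0$)
$z{\left(g,V \right)} = - \frac{45}{4} + \frac{V}{8}$ ($z{\left(g,V \right)} = - \frac{90 - V}{8} = - \frac{45}{4} + \frac{V}{8}$)
$\frac{z{\left(l,-55 \right)}}{O} = \frac{- \frac{45}{4} + \frac{1}{8} \left(-55\right)}{\frac{309969}{10}} = \left(- \frac{45}{4} - \frac{55}{8}\right) \frac{10}{309969} = \left(- \frac{145}{8}\right) \frac{10}{309969} = - \frac{725}{1239876}$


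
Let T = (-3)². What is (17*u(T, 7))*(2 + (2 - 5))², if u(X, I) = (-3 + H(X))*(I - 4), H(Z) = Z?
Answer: 306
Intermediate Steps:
T = 9
u(X, I) = (-4 + I)*(-3 + X) (u(X, I) = (-3 + X)*(I - 4) = (-3 + X)*(-4 + I) = (-4 + I)*(-3 + X))
(17*u(T, 7))*(2 + (2 - 5))² = (17*(12 - 4*9 - 3*7 + 7*9))*(2 + (2 - 5))² = (17*(12 - 36 - 21 + 63))*(2 - 3)² = (17*18)*(-1)² = 306*1 = 306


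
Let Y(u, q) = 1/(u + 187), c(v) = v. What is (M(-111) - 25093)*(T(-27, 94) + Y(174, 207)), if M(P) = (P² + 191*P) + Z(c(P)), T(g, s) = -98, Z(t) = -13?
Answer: 1202322722/361 ≈ 3.3305e+6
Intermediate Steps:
Y(u, q) = 1/(187 + u)
M(P) = -13 + P² + 191*P (M(P) = (P² + 191*P) - 13 = -13 + P² + 191*P)
(M(-111) - 25093)*(T(-27, 94) + Y(174, 207)) = ((-13 + (-111)² + 191*(-111)) - 25093)*(-98 + 1/(187 + 174)) = ((-13 + 12321 - 21201) - 25093)*(-98 + 1/361) = (-8893 - 25093)*(-98 + 1/361) = -33986*(-35377/361) = 1202322722/361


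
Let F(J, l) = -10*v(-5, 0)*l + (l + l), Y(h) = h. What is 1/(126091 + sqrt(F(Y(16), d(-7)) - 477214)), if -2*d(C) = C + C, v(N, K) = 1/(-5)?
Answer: 126091/15899417467 - I*sqrt(477186)/15899417467 ≈ 7.9305e-6 - 4.3447e-8*I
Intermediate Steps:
v(N, K) = -1/5
d(C) = -C (d(C) = -(C + C)/2 = -C)
F(J, l) = 4*l (F(J, l) = -(-2)*l + (l + l) = 2*l + 2*l = 4*l)
1/(126091 + sqrt(F(Y(16), d(-7)) - 477214)) = 1/(126091 + sqrt(4*(-1*(-7)) - 477214)) = 1/(126091 + sqrt(4*7 - 477214)) = 1/(126091 + sqrt(28 - 477214)) = 1/(126091 + sqrt(-477186)) = 1/(126091 + I*sqrt(477186))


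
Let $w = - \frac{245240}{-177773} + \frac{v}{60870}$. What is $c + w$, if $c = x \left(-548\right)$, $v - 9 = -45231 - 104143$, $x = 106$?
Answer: $- \frac{125716868525245}{2164208502} \approx -58089.0$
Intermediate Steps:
$v = -149365$ ($v = 9 - 149374 = -149365$)
$c = -58088$ ($c = 106 \left(-548\right) = -58088$)
$w = - \frac{2325061069}{2164208502}$ ($w = - \frac{245240}{-177773} - \frac{149365}{60870} = \left(-245240\right) \left(- \frac{1}{177773}\right) - \frac{29873}{12174} = \frac{245240}{177773} - \frac{29873}{12174} = - \frac{2325061069}{2164208502} \approx -1.0743$)
$c + w = -58088 - \frac{2325061069}{2164208502} = - \frac{125716868525245}{2164208502}$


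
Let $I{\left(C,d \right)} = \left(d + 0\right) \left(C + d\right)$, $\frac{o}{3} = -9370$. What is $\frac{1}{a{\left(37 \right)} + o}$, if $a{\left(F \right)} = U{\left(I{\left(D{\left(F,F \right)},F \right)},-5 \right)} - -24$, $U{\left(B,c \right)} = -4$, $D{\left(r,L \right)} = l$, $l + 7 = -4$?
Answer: $- \frac{1}{28090} \approx -3.56 \cdot 10^{-5}$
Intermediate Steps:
$l = -11$ ($l = -7 - 4 = -11$)
$D{\left(r,L \right)} = -11$
$o = -28110$ ($o = 3 \left(-9370\right) = -28110$)
$I{\left(C,d \right)} = d \left(C + d\right)$
$a{\left(F \right)} = 20$ ($a{\left(F \right)} = -4 - -24 = -4 + 24 = 20$)
$\frac{1}{a{\left(37 \right)} + o} = \frac{1}{20 - 28110} = \frac{1}{-28090} = - \frac{1}{28090}$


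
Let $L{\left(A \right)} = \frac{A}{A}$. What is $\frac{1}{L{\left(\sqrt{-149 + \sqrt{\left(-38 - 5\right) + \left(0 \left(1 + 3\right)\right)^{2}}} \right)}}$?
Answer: $1$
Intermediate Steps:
$L{\left(A \right)} = 1$
$\frac{1}{L{\left(\sqrt{-149 + \sqrt{\left(-38 - 5\right) + \left(0 \left(1 + 3\right)\right)^{2}}} \right)}} = 1^{-1} = 1$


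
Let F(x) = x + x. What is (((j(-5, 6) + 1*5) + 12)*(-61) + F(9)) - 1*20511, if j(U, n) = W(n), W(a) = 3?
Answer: -21713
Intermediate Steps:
F(x) = 2*x
j(U, n) = 3
(((j(-5, 6) + 1*5) + 12)*(-61) + F(9)) - 1*20511 = (((3 + 1*5) + 12)*(-61) + 2*9) - 1*20511 = (((3 + 5) + 12)*(-61) + 18) - 20511 = ((8 + 12)*(-61) + 18) - 20511 = (20*(-61) + 18) - 20511 = (-1220 + 18) - 20511 = -1202 - 20511 = -21713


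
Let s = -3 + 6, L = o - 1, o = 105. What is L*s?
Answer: 312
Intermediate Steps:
L = 104 (L = 105 - 1 = 104)
s = 3
L*s = 104*3 = 312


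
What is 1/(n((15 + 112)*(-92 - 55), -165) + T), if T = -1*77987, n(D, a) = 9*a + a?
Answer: -1/79637 ≈ -1.2557e-5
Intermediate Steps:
n(D, a) = 10*a
T = -77987
1/(n((15 + 112)*(-92 - 55), -165) + T) = 1/(10*(-165) - 77987) = 1/(-1650 - 77987) = 1/(-79637) = -1/79637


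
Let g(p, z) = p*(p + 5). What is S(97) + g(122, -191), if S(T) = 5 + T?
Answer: 15596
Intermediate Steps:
g(p, z) = p*(5 + p)
S(97) + g(122, -191) = (5 + 97) + 122*(5 + 122) = 102 + 122*127 = 102 + 15494 = 15596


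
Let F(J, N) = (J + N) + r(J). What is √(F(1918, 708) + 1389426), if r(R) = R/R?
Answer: 13*√8237 ≈ 1179.9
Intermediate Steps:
r(R) = 1
F(J, N) = 1 + J + N (F(J, N) = (J + N) + 1 = 1 + J + N)
√(F(1918, 708) + 1389426) = √((1 + 1918 + 708) + 1389426) = √(2627 + 1389426) = √1392053 = 13*√8237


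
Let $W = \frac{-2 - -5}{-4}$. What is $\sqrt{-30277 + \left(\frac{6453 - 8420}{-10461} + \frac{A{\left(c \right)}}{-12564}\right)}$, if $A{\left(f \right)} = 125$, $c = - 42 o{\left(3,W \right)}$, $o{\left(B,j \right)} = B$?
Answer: $\frac{i \sqrt{1614237885652609745}}{7301778} \approx 174.0 i$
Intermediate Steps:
$W = - \frac{3}{4}$ ($W = \left(-2 + 5\right) \left(- \frac{1}{4}\right) = 3 \left(- \frac{1}{4}\right) = - \frac{3}{4} \approx -0.75$)
$c = -126$ ($c = \left(-42\right) 3 = -126$)
$\sqrt{-30277 + \left(\frac{6453 - 8420}{-10461} + \frac{A{\left(c \right)}}{-12564}\right)} = \sqrt{-30277 + \left(\frac{6453 - 8420}{-10461} + \frac{125}{-12564}\right)} = \sqrt{-30277 + \left(\left(6453 - 8420\right) \left(- \frac{1}{10461}\right) + 125 \left(- \frac{1}{12564}\right)\right)} = \sqrt{-30277 - - \frac{7801921}{43810668}} = \sqrt{-30277 + \left(\frac{1967}{10461} - \frac{125}{12564}\right)} = \sqrt{-30277 + \frac{7801921}{43810668}} = \sqrt{- \frac{1326447793115}{43810668}} = \frac{i \sqrt{1614237885652609745}}{7301778}$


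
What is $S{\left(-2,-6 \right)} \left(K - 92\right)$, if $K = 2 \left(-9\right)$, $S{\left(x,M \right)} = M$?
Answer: $660$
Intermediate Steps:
$K = -18$
$S{\left(-2,-6 \right)} \left(K - 92\right) = - 6 \left(-18 - 92\right) = \left(-6\right) \left(-110\right) = 660$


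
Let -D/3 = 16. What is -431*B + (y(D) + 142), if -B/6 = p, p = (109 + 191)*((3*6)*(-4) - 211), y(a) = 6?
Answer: -219551252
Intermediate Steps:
D = -48 (D = -3*16 = -48)
p = -84900 (p = 300*(18*(-4) - 211) = 300*(-72 - 211) = 300*(-283) = -84900)
B = 509400 (B = -6*(-84900) = 509400)
-431*B + (y(D) + 142) = -431*509400 + (6 + 142) = -219551400 + 148 = -219551252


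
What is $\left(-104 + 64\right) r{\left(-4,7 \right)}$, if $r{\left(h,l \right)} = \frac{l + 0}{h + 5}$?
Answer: $-280$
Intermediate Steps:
$r{\left(h,l \right)} = \frac{l}{5 + h}$
$\left(-104 + 64\right) r{\left(-4,7 \right)} = \left(-104 + 64\right) \frac{7}{5 - 4} = - 40 \cdot \frac{7}{1} = - 40 \cdot 7 \cdot 1 = \left(-40\right) 7 = -280$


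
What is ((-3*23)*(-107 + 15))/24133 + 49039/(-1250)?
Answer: -1175523187/30166250 ≈ -38.968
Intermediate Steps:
((-3*23)*(-107 + 15))/24133 + 49039/(-1250) = -69*(-92)*(1/24133) + 49039*(-1/1250) = 6348*(1/24133) - 49039/1250 = 6348/24133 - 49039/1250 = -1175523187/30166250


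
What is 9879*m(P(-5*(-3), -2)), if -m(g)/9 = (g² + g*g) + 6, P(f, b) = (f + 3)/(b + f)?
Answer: -147770082/169 ≈ -8.7438e+5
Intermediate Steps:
P(f, b) = (3 + f)/(b + f)
m(g) = -54 - 18*g² (m(g) = -9*((g² + g*g) + 6) = -9*((g² + g²) + 6) = -9*(2*g² + 6) = -9*(6 + 2*g²) = -54 - 18*g²)
9879*m(P(-5*(-3), -2)) = 9879*(-54 - 18*(3 - 5*(-3))²/(-2 - 5*(-3))²) = 9879*(-54 - 18*(3 + 15)²/(-2 + 15)²) = 9879*(-54 - 18*(18/13)²) = 9879*(-54 - 18*324/169) = 9879*(-54 - 5832/169) = 9879*(-14958/169) = -147770082/169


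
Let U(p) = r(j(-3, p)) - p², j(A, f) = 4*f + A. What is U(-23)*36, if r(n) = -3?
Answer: -19152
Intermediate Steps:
j(A, f) = A + 4*f
U(p) = -3 - p²
U(-23)*36 = (-3 - 1*(-23)²)*36 = (-3 - 1*529)*36 = (-3 - 529)*36 = -532*36 = -19152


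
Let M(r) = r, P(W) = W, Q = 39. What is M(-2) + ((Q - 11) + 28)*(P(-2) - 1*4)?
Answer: -338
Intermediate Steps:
M(-2) + ((Q - 11) + 28)*(P(-2) - 1*4) = -2 + ((39 - 11) + 28)*(-2 - 1*4) = -2 + (28 + 28)*(-2 - 4) = -2 + 56*(-6) = -2 - 336 = -338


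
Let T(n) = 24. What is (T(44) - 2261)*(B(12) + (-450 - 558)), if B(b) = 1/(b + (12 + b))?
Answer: 81174019/36 ≈ 2.2548e+6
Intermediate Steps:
B(b) = 1/(12 + 2*b)
(T(44) - 2261)*(B(12) + (-450 - 558)) = (24 - 2261)*(1/(2*(6 + 12)) + (-450 - 558)) = -2237*((½)/18 - 1008) = -2237*((½)*(1/18) - 1008) = -2237*(1/36 - 1008) = -2237*(-36287/36) = 81174019/36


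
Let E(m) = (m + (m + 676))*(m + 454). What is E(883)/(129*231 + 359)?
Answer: 1632477/15079 ≈ 108.26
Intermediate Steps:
E(m) = (454 + m)*(676 + 2*m) (E(m) = (m + (676 + m))*(454 + m) = (676 + 2*m)*(454 + m) = (454 + m)*(676 + 2*m))
E(883)/(129*231 + 359) = (306904 + 2*883² + 1584*883)/(129*231 + 359) = (306904 + 2*779689 + 1398672)/(29799 + 359) = (306904 + 1559378 + 1398672)/30158 = 3264954*(1/30158) = 1632477/15079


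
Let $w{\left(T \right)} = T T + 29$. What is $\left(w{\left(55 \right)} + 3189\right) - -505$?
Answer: $6748$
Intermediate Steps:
$w{\left(T \right)} = 29 + T^{2}$ ($w{\left(T \right)} = T^{2} + 29 = 29 + T^{2}$)
$\left(w{\left(55 \right)} + 3189\right) - -505 = \left(\left(29 + 55^{2}\right) + 3189\right) - -505 = \left(\left(29 + 3025\right) + 3189\right) + \left(528 - 23\right) = \left(3054 + 3189\right) + 505 = 6243 + 505 = 6748$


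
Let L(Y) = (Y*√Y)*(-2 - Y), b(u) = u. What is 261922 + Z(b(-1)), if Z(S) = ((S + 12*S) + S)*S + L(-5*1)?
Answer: 261936 - 15*I*√5 ≈ 2.6194e+5 - 33.541*I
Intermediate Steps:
L(Y) = Y^(3/2)*(-2 - Y)
Z(S) = 14*S² - 15*I*√5 (Z(S) = ((S + 12*S) + S)*S + (-5*1)^(3/2)*(-2 - (-5)) = (13*S + S)*S + (-5)^(3/2)*(-2 - 1*(-5)) = (14*S)*S + (-5*I*√5)*(-2 + 5) = 14*S² - 5*I*√5*3 = 14*S² - 15*I*√5)
261922 + Z(b(-1)) = 261922 + (14*(-1)² - 15*I*√5) = 261922 + (14*1 - 15*I*√5) = 261922 + (14 - 15*I*√5) = 261936 - 15*I*√5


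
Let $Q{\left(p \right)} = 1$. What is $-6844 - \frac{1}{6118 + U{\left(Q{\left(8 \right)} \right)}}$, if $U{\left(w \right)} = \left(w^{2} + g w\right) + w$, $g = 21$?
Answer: $- \frac{42029005}{6141} \approx -6844.0$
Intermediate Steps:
$U{\left(w \right)} = w^{2} + 22 w$ ($U{\left(w \right)} = \left(w^{2} + 21 w\right) + w = w^{2} + 22 w$)
$-6844 - \frac{1}{6118 + U{\left(Q{\left(8 \right)} \right)}} = -6844 - \frac{1}{6118 + 1 \left(22 + 1\right)} = -6844 - \frac{1}{6118 + 1 \cdot 23} = -6844 - \frac{1}{6118 + 23} = -6844 - \frac{1}{6141} = - \frac{42029005}{6141}$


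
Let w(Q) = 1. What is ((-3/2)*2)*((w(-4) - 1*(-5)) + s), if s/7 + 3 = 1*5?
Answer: -60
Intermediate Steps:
s = 14 (s = -21 + 7*(1*5) = -21 + 7*5 = -21 + 35 = 14)
((-3/2)*2)*((w(-4) - 1*(-5)) + s) = ((-3/2)*2)*((1 - 1*(-5)) + 14) = (((½)*(-3))*2)*((1 + 5) + 14) = (-3/2*2)*(6 + 14) = -3*20 = -60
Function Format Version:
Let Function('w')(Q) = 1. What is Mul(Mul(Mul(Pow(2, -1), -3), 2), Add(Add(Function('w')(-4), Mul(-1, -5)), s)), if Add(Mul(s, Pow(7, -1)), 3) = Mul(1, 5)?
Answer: -60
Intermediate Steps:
s = 14 (s = Add(-21, Mul(7, Mul(1, 5))) = Add(-21, Mul(7, 5)) = Add(-21, 35) = 14)
Mul(Mul(Mul(Pow(2, -1), -3), 2), Add(Add(Function('w')(-4), Mul(-1, -5)), s)) = Mul(Mul(Mul(Pow(2, -1), -3), 2), Add(Add(1, Mul(-1, -5)), 14)) = Mul(Mul(Mul(Rational(1, 2), -3), 2), Add(Add(1, 5), 14)) = Mul(Mul(Rational(-3, 2), 2), Add(6, 14)) = Mul(-3, 20) = -60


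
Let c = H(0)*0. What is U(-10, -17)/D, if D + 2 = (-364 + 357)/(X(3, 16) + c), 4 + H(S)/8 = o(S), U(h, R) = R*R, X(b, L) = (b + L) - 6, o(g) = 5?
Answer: -3757/33 ≈ -113.85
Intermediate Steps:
X(b, L) = -6 + L + b (X(b, L) = (L + b) - 6 = -6 + L + b)
U(h, R) = R²
H(S) = 8 (H(S) = -32 + 8*5 = -32 + 40 = 8)
c = 0 (c = 8*0 = 0)
D = -33/13 (D = -2 + (-364 + 357)/((-6 + 16 + 3) + 0) = -2 - 7/(13 + 0) = -2 - 7/13 = -33/13 ≈ -2.5385)
U(-10, -17)/D = (-17)²/(-33/13) = 289*(-13/33) = -3757/33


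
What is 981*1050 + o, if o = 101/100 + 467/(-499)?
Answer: 51399498699/49900 ≈ 1.0301e+6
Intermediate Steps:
o = 3699/49900 (o = 101*(1/100) + 467*(-1/499) = 101/100 - 467/499 = 3699/49900 ≈ 0.074128)
981*1050 + o = 981*1050 + 3699/49900 = 1030050 + 3699/49900 = 51399498699/49900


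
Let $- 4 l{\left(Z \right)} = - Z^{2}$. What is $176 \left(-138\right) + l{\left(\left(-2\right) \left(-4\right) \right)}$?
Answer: $-24272$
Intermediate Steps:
$l{\left(Z \right)} = \frac{Z^{2}}{4}$ ($l{\left(Z \right)} = - \frac{\left(-1\right) Z^{2}}{4} = \frac{Z^{2}}{4}$)
$176 \left(-138\right) + l{\left(\left(-2\right) \left(-4\right) \right)} = 176 \left(-138\right) + \frac{\left(\left(-2\right) \left(-4\right)\right)^{2}}{4} = -24288 + \frac{8^{2}}{4} = -24288 + \frac{1}{4} \cdot 64 = -24288 + 16 = -24272$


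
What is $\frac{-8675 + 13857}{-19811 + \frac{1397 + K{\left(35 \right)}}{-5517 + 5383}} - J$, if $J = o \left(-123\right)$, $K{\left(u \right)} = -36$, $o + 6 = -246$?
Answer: $- \frac{82327155248}{2656035} \approx -30996.0$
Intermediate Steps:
$o = -252$ ($o = -6 - 246 = -252$)
$J = 30996$ ($J = \left(-252\right) \left(-123\right) = 30996$)
$\frac{-8675 + 13857}{-19811 + \frac{1397 + K{\left(35 \right)}}{-5517 + 5383}} - J = \frac{-8675 + 13857}{-19811 + \frac{1397 - 36}{-5517 + 5383}} - 30996 = \frac{5182}{-19811 + \frac{1361}{-134}} - 30996 = \frac{5182}{-19811 + 1361 \left(- \frac{1}{134}\right)} - 30996 = \frac{5182}{-19811 - \frac{1361}{134}} - 30996 = \frac{5182}{- \frac{2656035}{134}} - 30996 = 5182 \left(- \frac{134}{2656035}\right) - 30996 = - \frac{694388}{2656035} - 30996 = - \frac{82327155248}{2656035}$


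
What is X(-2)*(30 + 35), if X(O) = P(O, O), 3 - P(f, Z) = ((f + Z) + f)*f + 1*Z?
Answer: -455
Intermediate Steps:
P(f, Z) = 3 - Z - f*(Z + 2*f) (P(f, Z) = 3 - (((f + Z) + f)*f + 1*Z) = 3 - (((Z + f) + f)*f + Z) = 3 - ((Z + 2*f)*f + Z) = 3 - (f*(Z + 2*f) + Z) = 3 - (Z + f*(Z + 2*f)) = 3 + (-Z - f*(Z + 2*f)) = 3 - Z - f*(Z + 2*f))
X(O) = 3 - O - 3*O² (X(O) = 3 - O - 2*O² - O*O = 3 - O - 2*O² - O² = 3 - O - 3*O²)
X(-2)*(30 + 35) = (3 - 1*(-2) - 3*(-2)²)*(30 + 35) = (3 + 2 - 3*4)*65 = (3 + 2 - 12)*65 = -7*65 = -455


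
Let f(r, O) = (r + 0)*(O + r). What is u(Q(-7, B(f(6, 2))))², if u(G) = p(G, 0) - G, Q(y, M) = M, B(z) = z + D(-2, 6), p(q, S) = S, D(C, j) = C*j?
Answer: 1296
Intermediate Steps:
f(r, O) = r*(O + r)
B(z) = -12 + z (B(z) = z - 2*6 = z - 12 = -12 + z)
u(G) = -G (u(G) = 0 - G = -G)
u(Q(-7, B(f(6, 2))))² = (-(-12 + 6*(2 + 6)))² = (-(-12 + 6*8))² = (-(-12 + 48))² = (-1*36)² = (-36)² = 1296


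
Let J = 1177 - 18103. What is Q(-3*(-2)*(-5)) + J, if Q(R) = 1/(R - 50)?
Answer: -1354081/80 ≈ -16926.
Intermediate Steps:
J = -16926
Q(R) = 1/(-50 + R)
Q(-3*(-2)*(-5)) + J = 1/(-50 - 3*(-2)*(-5)) - 16926 = 1/(-50 + 6*(-5)) - 16926 = 1/(-50 - 30) - 16926 = 1/(-80) - 16926 = -1/80 - 16926 = -1354081/80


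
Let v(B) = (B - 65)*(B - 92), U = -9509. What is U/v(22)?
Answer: -9509/3010 ≈ -3.1591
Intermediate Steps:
v(B) = (-92 + B)*(-65 + B) (v(B) = (-65 + B)*(-92 + B) = (-92 + B)*(-65 + B))
U/v(22) = -9509/(5980 + 22² - 157*22) = -9509/(5980 + 484 - 3454) = -9509/3010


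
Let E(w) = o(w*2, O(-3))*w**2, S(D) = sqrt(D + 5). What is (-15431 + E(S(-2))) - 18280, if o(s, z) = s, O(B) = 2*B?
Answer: -33711 + 6*sqrt(3) ≈ -33701.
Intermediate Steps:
S(D) = sqrt(5 + D)
E(w) = 2*w**3 (E(w) = (w*2)*w**2 = (2*w)*w**2 = 2*w**3)
(-15431 + E(S(-2))) - 18280 = (-15431 + 2*(sqrt(5 - 2))**3) - 18280 = (-15431 + 2*(sqrt(3))**3) - 18280 = (-15431 + 2*(3*sqrt(3))) - 18280 = (-15431 + 6*sqrt(3)) - 18280 = -33711 + 6*sqrt(3)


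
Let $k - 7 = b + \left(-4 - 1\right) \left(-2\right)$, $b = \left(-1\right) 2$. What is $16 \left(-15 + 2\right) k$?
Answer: $-3120$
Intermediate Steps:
$b = -2$
$k = 15$ ($k = 7 - \left(2 - \left(-4 - 1\right) \left(-2\right)\right) = 7 - -8 = 7 + \left(-2 + 10\right) = 7 + 8 = 15$)
$16 \left(-15 + 2\right) k = 16 \left(-15 + 2\right) 15 = 16 \left(-13\right) 15 = \left(-208\right) 15 = -3120$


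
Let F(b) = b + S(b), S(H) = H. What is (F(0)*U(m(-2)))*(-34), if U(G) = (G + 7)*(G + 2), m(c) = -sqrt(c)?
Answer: 0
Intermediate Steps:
F(b) = 2*b (F(b) = b + b = 2*b)
U(G) = (2 + G)*(7 + G) (U(G) = (7 + G)*(2 + G) = (2 + G)*(7 + G))
(F(0)*U(m(-2)))*(-34) = ((2*0)*(14 + (-sqrt(-2))**2 + 9*(-sqrt(-2))))*(-34) = (0*(14 + (-I*sqrt(2))**2 + 9*(-I*sqrt(2))))*(-34) = (0*(14 - 2 - 9*I*sqrt(2)))*(-34) = (0*(12 - 9*I*sqrt(2)))*(-34) = 0*(-34) = 0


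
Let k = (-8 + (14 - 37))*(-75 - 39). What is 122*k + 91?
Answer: 431239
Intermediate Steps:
k = 3534 (k = (-8 - 23)*(-114) = -31*(-114) = 3534)
122*k + 91 = 122*3534 + 91 = 431148 + 91 = 431239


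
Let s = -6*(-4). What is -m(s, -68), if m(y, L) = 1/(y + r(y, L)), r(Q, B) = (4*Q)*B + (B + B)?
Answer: 1/6640 ≈ 0.00015060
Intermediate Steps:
s = 24
r(Q, B) = 2*B + 4*B*Q (r(Q, B) = 4*B*Q + 2*B = 2*B + 4*B*Q)
m(y, L) = 1/(y + 2*L*(1 + 2*y))
-m(s, -68) = -1/(24 + 2*(-68)*(1 + 2*24)) = -1/(24 + 2*(-68)*(1 + 48)) = -1/(24 + 2*(-68)*49) = -1/(24 - 6664) = -1/(-6640) = -1*(-1/6640) = 1/6640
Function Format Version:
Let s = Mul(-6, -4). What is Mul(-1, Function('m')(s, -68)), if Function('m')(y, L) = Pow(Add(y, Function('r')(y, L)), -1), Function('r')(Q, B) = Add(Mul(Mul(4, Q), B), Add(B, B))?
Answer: Rational(1, 6640) ≈ 0.00015060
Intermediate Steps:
s = 24
Function('r')(Q, B) = Add(Mul(2, B), Mul(4, B, Q)) (Function('r')(Q, B) = Add(Mul(4, B, Q), Mul(2, B)) = Add(Mul(2, B), Mul(4, B, Q)))
Function('m')(y, L) = Pow(Add(y, Mul(2, L, Add(1, Mul(2, y)))), -1)
Mul(-1, Function('m')(s, -68)) = Mul(-1, Pow(Add(24, Mul(2, -68, Add(1, Mul(2, 24)))), -1)) = Mul(-1, Pow(Add(24, Mul(2, -68, Add(1, 48))), -1)) = Mul(-1, Pow(Add(24, Mul(2, -68, 49)), -1)) = Mul(-1, Pow(Add(24, -6664), -1)) = Mul(-1, Pow(-6640, -1)) = Mul(-1, Rational(-1, 6640)) = Rational(1, 6640)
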